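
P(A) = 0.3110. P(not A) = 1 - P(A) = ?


P(not A) = 1 - 0.3110 = 0.6890

P(not A) = 0.6890


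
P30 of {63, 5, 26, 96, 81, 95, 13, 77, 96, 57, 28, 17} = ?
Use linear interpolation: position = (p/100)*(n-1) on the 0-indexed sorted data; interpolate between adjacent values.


Sorted: 5, 13, 17, 26, 28, 57, 63, 77, 81, 95, 96, 96
n = 12
Index = 30/100 * 11 = 3.3000
Lower = data[3] = 26, Upper = data[4] = 28
P30 = 26 + 0.3000*(2) = 26.6000

P30 = 26.6000


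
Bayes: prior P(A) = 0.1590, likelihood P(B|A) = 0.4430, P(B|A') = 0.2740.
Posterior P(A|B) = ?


P(B) = P(B|A)*P(A) + P(B|A')*P(A')
= 0.4430*0.1590 + 0.2740*0.8410
= 0.070437 + 0.230434 = 0.300871
P(A|B) = 0.070437/0.300871 = 0.2341

P(A|B) = 0.2341


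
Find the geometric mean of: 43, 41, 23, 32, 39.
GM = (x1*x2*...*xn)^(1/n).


Product = 43 × 41 × 23 × 32 × 39 = 50605152
GM = 50605152^(1/5) = 34.7407

GM = 34.7407


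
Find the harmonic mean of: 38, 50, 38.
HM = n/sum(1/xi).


Sum of reciprocals = 1/38 + 1/50 + 1/38 = 0.072632
HM = 3/0.072632 = 41.3043

HM = 41.3043


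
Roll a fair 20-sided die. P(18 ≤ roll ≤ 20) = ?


Favorable outcomes (18 ≤ roll ≤ 20): 3
Total outcomes = 20
P = 3/20 = 0.1500

P = 0.1500


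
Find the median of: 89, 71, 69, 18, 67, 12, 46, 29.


Sorted: 12, 18, 29, 46, 67, 69, 71, 89
n = 8 (even)
Middle values: 46 and 67
Median = (46+67)/2 = 56.5000

Median = 56.5000


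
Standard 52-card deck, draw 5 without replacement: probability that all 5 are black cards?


P(all black cards) = (26/52) × (25/51) × (24/50) × (23/49) × (22/48)
= 0.0253

P = 0.0253


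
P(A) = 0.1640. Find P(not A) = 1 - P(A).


P(not A) = 1 - 0.1640 = 0.8360

P(not A) = 0.8360


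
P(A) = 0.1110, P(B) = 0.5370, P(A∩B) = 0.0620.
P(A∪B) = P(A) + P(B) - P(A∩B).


P(A∪B) = 0.1110 + 0.5370 - 0.0620
= 0.6480 - 0.0620
= 0.5860

P(A∪B) = 0.5860


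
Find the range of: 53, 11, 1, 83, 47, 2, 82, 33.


Max = 83, Min = 1
Range = 83 - 1 = 82

Range = 82


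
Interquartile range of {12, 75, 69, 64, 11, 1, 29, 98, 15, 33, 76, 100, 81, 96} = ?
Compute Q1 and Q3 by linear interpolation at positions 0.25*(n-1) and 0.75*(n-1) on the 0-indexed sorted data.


Sorted: 1, 11, 12, 15, 29, 33, 64, 69, 75, 76, 81, 96, 98, 100
Q1 (25th %ile) = 18.5000
Q3 (75th %ile) = 79.7500
IQR = 79.7500 - 18.5000 = 61.2500

IQR = 61.2500


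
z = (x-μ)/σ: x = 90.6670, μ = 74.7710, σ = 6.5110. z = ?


z = (90.6670 - 74.7710)/6.5110
= 15.8960/6.5110
= 2.4414

z = 2.4414


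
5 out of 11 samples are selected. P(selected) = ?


P = 5/11 = 0.4545

P = 0.4545


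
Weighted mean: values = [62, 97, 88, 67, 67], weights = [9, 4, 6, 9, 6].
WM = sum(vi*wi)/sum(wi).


Numerator = 62*9 + 97*4 + 88*6 + 67*9 + 67*6 = 2479
Denominator = 9 + 4 + 6 + 9 + 6 = 34
WM = 2479/34 = 72.9118

WM = 72.9118


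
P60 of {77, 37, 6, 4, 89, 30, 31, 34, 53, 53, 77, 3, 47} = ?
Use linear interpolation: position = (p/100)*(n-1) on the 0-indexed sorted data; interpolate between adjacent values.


Sorted: 3, 4, 6, 30, 31, 34, 37, 47, 53, 53, 77, 77, 89
n = 13
Index = 60/100 * 12 = 7.2000
Lower = data[7] = 47, Upper = data[8] = 53
P60 = 47 + 0.2000*(6) = 48.2000

P60 = 48.2000


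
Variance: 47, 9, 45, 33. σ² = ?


Mean = 33.5000
Squared deviations: 182.2500, 600.2500, 132.2500, 0.2500
Sum = 915.0000
Variance = 915.0000/4 = 228.7500

Variance = 228.7500


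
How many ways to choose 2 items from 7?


C(7,2) = 7!/(2! × 5!)
= 5040/(2 × 120)
= 21

C(7,2) = 21


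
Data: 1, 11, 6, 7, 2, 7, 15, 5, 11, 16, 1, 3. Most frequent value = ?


Frequencies: 1:2, 2:1, 3:1, 5:1, 6:1, 7:2, 11:2, 15:1, 16:1
Max frequency = 2
Mode = 1, 7, 11

Mode = 1, 7, 11


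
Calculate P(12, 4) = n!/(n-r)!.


P(12,4) = 12!/8!
= 479001600/40320
= 11880

P(12,4) = 11880


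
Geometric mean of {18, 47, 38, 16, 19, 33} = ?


Product = 18 × 47 × 38 × 16 × 19 × 33 = 322508736
GM = 322508736^(1/6) = 26.1873

GM = 26.1873


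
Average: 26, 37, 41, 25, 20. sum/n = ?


Sum = 26 + 37 + 41 + 25 + 20 = 149
n = 5
Mean = 149/5 = 29.8000

Mean = 29.8000


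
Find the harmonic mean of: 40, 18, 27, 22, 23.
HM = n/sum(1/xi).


Sum of reciprocals = 1/40 + 1/18 + 1/27 + 1/22 + 1/23 = 0.206525
HM = 5/0.206525 = 24.2101

HM = 24.2101


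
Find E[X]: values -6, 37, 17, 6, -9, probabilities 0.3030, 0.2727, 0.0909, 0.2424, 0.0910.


E[X] = -6*0.3030 + 37*0.2727 + 17*0.0909 + 6*0.2424 - 9*0.0910
= -1.8180 + 10.0899 + 1.5453 + 1.4544 - 0.8190
= 10.4526

E[X] = 10.4526


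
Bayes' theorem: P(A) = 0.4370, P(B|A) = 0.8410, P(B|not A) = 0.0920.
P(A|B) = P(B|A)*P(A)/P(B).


P(B) = P(B|A)*P(A) + P(B|A')*P(A')
= 0.8410*0.4370 + 0.0920*0.5630
= 0.367517 + 0.051796 = 0.419313
P(A|B) = 0.367517/0.419313 = 0.8765

P(A|B) = 0.8765


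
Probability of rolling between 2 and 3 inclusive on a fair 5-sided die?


Favorable outcomes (2 ≤ roll ≤ 3): 2
Total outcomes = 5
P = 2/5 = 0.4000

P = 0.4000


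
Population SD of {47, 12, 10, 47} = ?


Mean = 29.0000
Variance = 324.5000
SD = sqrt(324.5000) = 18.0139

SD = 18.0139


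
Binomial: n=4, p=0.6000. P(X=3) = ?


C(4,3) = 4
p^3 = 0.216000
(1-p)^1 = 0.400000
P = 4 * 0.216000 * 0.400000 = 0.3456

P(X=3) = 0.3456


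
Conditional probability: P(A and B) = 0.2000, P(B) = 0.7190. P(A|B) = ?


P(A|B) = 0.2000/0.7190 = 0.2782

P(A|B) = 0.2782


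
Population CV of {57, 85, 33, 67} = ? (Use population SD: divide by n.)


Mean = 60.5000
SD = 18.7816
CV = (18.7816/60.5000)*100 = 31.0440%

CV = 31.0440%


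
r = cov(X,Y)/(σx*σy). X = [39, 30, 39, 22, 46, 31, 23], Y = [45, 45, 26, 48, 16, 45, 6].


Mean X = 32.8571, Mean Y = 33.0000
SD X = 8.236306, SD Y = 15.693493
Cov = -20.857143
r = -20.857143/(8.236306*15.693493) = -0.1614

r = -0.1614


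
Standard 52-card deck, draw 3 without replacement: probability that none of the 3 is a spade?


P(no spades) = (39/52) × (38/51) × (37/50)
= 0.4135

P = 0.4135


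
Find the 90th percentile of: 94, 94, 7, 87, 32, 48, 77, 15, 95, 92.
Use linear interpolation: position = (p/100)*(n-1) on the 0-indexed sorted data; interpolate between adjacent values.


Sorted: 7, 15, 32, 48, 77, 87, 92, 94, 94, 95
n = 10
Index = 90/100 * 9 = 8.1000
Lower = data[8] = 94, Upper = data[9] = 95
P90 = 94 + 0.1000*(1) = 94.1000

P90 = 94.1000


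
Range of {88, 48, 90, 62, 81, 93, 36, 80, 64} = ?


Max = 93, Min = 36
Range = 93 - 36 = 57

Range = 57


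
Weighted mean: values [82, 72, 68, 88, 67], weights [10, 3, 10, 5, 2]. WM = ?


Numerator = 82*10 + 72*3 + 68*10 + 88*5 + 67*2 = 2290
Denominator = 10 + 3 + 10 + 5 + 2 = 30
WM = 2290/30 = 76.3333

WM = 76.3333


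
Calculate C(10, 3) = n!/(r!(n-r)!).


C(10,3) = 10!/(3! × 7!)
= 3628800/(6 × 5040)
= 120

C(10,3) = 120


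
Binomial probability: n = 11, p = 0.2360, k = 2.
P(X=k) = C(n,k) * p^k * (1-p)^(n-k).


C(11,2) = 55
p^2 = 0.055696
(1-p)^9 = 0.088683
P = 55 * 0.055696 * 0.088683 = 0.2717

P(X=2) = 0.2717


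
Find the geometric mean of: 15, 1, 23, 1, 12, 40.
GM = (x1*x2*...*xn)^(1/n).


Product = 15 × 1 × 23 × 1 × 12 × 40 = 165600
GM = 165600^(1/6) = 7.4104

GM = 7.4104


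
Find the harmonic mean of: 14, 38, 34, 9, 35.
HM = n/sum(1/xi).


Sum of reciprocals = 1/14 + 1/38 + 1/34 + 1/9 + 1/35 = 0.266839
HM = 5/0.266839 = 18.7379

HM = 18.7379


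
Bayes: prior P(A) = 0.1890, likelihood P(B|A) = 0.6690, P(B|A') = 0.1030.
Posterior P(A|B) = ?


P(B) = P(B|A)*P(A) + P(B|A')*P(A')
= 0.6690*0.1890 + 0.1030*0.8110
= 0.126441 + 0.083533 = 0.209974
P(A|B) = 0.126441/0.209974 = 0.6022

P(A|B) = 0.6022


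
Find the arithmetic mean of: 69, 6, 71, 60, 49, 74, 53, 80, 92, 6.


Sum = 69 + 6 + 71 + 60 + 49 + 74 + 53 + 80 + 92 + 6 = 560
n = 10
Mean = 560/10 = 56.0000

Mean = 56.0000


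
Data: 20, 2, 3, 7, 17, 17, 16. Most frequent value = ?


Frequencies: 2:1, 3:1, 7:1, 16:1, 17:2, 20:1
Max frequency = 2
Mode = 17

Mode = 17


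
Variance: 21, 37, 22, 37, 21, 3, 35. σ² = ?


Mean = 25.1429
Squared deviations: 17.1633, 140.5918, 9.8776, 140.5918, 17.1633, 490.3061, 97.1633
Sum = 912.8571
Variance = 912.8571/7 = 130.4082

Variance = 130.4082


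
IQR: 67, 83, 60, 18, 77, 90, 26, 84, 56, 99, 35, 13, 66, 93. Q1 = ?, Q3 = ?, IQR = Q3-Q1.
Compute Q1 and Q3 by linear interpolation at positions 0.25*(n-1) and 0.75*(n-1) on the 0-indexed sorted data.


Sorted: 13, 18, 26, 35, 56, 60, 66, 67, 77, 83, 84, 90, 93, 99
Q1 (25th %ile) = 40.2500
Q3 (75th %ile) = 83.7500
IQR = 83.7500 - 40.2500 = 43.5000

IQR = 43.5000


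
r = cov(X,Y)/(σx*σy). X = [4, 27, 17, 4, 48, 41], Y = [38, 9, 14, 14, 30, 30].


Mean X = 23.5000, Mean Y = 22.5000
SD X = 16.938615, SD Y = 10.641898
Cov = 31.083333
r = 31.083333/(16.938615*10.641898) = 0.1724

r = 0.1724


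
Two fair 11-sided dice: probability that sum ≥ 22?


Total outcomes = 11×11 = 121
Favorable (sum ≥ 22): 1
P = 1/121 = 0.0083

P = 0.0083


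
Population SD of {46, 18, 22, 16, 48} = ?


Mean = 30.0000
Variance = 196.8000
SD = sqrt(196.8000) = 14.0285

SD = 14.0285


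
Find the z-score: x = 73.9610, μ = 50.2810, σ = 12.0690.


z = (73.9610 - 50.2810)/12.0690
= 23.6800/12.0690
= 1.9621

z = 1.9621


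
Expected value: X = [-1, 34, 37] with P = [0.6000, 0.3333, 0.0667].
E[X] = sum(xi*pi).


E[X] = -1*0.6000 + 34*0.3333 + 37*0.0667
= -0.6000 + 11.3322 + 2.4679
= 13.2001

E[X] = 13.2001


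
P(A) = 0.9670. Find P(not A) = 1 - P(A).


P(not A) = 1 - 0.9670 = 0.0330

P(not A) = 0.0330


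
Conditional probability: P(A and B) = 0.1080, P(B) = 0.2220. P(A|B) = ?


P(A|B) = 0.1080/0.2220 = 0.4865

P(A|B) = 0.4865


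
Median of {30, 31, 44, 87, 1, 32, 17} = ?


Sorted: 1, 17, 30, 31, 32, 44, 87
n = 7 (odd)
Middle value = 31

Median = 31


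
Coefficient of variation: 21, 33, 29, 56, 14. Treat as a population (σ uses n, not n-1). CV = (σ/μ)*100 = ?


Mean = 30.6000
SD = 14.2913
CV = (14.2913/30.6000)*100 = 46.7035%

CV = 46.7035%


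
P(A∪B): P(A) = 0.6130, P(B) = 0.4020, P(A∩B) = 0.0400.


P(A∪B) = 0.6130 + 0.4020 - 0.0400
= 1.0150 - 0.0400
= 0.9750

P(A∪B) = 0.9750


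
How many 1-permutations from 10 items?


P(10,1) = 10!/9!
= 3628800/362880
= 10

P(10,1) = 10


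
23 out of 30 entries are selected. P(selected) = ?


P = 23/30 = 0.7667

P = 0.7667


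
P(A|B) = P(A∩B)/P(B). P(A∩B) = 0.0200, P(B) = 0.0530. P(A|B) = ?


P(A|B) = 0.0200/0.0530 = 0.3774

P(A|B) = 0.3774


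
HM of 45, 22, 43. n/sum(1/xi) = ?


Sum of reciprocals = 1/45 + 1/22 + 1/43 = 0.090933
HM = 3/0.090933 = 32.9915

HM = 32.9915


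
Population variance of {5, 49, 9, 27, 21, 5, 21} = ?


Mean = 19.5714
Squared deviations: 212.3265, 866.0408, 111.7551, 55.1837, 2.0408, 212.3265, 2.0408
Sum = 1461.7143
Variance = 1461.7143/7 = 208.8163

Variance = 208.8163


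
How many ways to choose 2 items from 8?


C(8,2) = 8!/(2! × 6!)
= 40320/(2 × 720)
= 28

C(8,2) = 28


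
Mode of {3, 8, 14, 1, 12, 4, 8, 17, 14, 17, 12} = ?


Frequencies: 1:1, 3:1, 4:1, 8:2, 12:2, 14:2, 17:2
Max frequency = 2
Mode = 8, 12, 14, 17

Mode = 8, 12, 14, 17


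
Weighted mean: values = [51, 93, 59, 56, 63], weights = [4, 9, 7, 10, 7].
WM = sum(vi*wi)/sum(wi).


Numerator = 51*4 + 93*9 + 59*7 + 56*10 + 63*7 = 2455
Denominator = 4 + 9 + 7 + 10 + 7 = 37
WM = 2455/37 = 66.3514

WM = 66.3514


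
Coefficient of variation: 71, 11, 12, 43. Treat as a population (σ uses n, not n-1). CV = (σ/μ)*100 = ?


Mean = 34.2500
SD = 24.8131
CV = (24.8131/34.2500)*100 = 72.4469%

CV = 72.4469%


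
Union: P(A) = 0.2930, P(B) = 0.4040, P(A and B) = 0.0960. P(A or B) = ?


P(A∪B) = 0.2930 + 0.4040 - 0.0960
= 0.6970 - 0.0960
= 0.6010

P(A∪B) = 0.6010


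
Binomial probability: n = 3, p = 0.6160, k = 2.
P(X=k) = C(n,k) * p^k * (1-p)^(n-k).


C(3,2) = 3
p^2 = 0.379456
(1-p)^1 = 0.384000
P = 3 * 0.379456 * 0.384000 = 0.4371

P(X=2) = 0.4371


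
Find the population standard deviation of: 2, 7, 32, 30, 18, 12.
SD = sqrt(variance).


Mean = 16.8333
Variance = 124.1389
SD = sqrt(124.1389) = 11.1418

SD = 11.1418


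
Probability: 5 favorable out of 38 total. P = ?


P = 5/38 = 0.1316

P = 0.1316


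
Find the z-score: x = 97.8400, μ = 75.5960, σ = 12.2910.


z = (97.8400 - 75.5960)/12.2910
= 22.2440/12.2910
= 1.8098

z = 1.8098


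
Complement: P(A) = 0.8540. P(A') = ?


P(not A) = 1 - 0.8540 = 0.1460

P(not A) = 0.1460


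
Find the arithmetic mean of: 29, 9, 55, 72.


Sum = 29 + 9 + 55 + 72 = 165
n = 4
Mean = 165/4 = 41.2500

Mean = 41.2500


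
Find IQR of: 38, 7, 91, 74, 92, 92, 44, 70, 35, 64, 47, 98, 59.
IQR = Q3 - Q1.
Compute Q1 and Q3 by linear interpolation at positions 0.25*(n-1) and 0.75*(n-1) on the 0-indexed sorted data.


Sorted: 7, 35, 38, 44, 47, 59, 64, 70, 74, 91, 92, 92, 98
Q1 (25th %ile) = 44.0000
Q3 (75th %ile) = 91.0000
IQR = 91.0000 - 44.0000 = 47.0000

IQR = 47.0000


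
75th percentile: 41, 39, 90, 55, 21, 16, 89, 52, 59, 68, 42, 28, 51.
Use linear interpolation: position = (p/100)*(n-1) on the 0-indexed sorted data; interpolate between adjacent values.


Sorted: 16, 21, 28, 39, 41, 42, 51, 52, 55, 59, 68, 89, 90
n = 13
Index = 75/100 * 12 = 9.0000
Lower = data[9] = 59, Upper = data[10] = 68
P75 = 59 + 0*(9) = 59.0000

P75 = 59.0000


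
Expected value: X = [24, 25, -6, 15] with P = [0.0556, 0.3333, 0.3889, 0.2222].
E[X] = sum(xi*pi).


E[X] = 24*0.0556 + 25*0.3333 - 6*0.3889 + 15*0.2222
= 1.3344 + 8.3325 - 2.3334 + 3.3330
= 10.6665

E[X] = 10.6665


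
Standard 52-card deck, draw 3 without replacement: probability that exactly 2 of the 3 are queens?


Hypergeometric: P(X=2) = C(4,2)·C(48,1) / C(52,3)
= 6 × 48 / 22100
= 288/22100 = 0.0130

P = 0.0130


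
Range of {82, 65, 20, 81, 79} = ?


Max = 82, Min = 20
Range = 82 - 20 = 62

Range = 62


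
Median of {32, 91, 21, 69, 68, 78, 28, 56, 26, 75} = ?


Sorted: 21, 26, 28, 32, 56, 68, 69, 75, 78, 91
n = 10 (even)
Middle values: 56 and 68
Median = (56+68)/2 = 62.0000

Median = 62.0000


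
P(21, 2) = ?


P(21,2) = 21!/19!
= 51090942171709440000/121645100408832000
= 420

P(21,2) = 420


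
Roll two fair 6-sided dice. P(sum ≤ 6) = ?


Total outcomes = 6×6 = 36
Favorable (sum ≤ 6): 15
P = 15/36 = 0.4167

P = 0.4167


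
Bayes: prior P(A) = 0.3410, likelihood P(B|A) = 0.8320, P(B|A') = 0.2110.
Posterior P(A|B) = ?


P(B) = P(B|A)*P(A) + P(B|A')*P(A')
= 0.8320*0.3410 + 0.2110*0.6590
= 0.283712 + 0.139049 = 0.422761
P(A|B) = 0.283712/0.422761 = 0.6711

P(A|B) = 0.6711


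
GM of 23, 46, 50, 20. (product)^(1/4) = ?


Product = 23 × 46 × 50 × 20 = 1058000
GM = 1058000^(1/4) = 32.0717

GM = 32.0717


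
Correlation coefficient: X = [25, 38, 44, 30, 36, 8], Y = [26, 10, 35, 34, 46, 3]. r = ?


Mean X = 30.1667, Mean Y = 25.6667
SD X = 11.581834, SD Y = 14.884742
Cov = 104.055556
r = 104.055556/(11.581834*14.884742) = 0.6036

r = 0.6036


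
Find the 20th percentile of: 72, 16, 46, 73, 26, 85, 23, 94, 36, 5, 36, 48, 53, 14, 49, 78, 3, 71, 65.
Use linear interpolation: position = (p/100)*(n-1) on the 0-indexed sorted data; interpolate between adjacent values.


Sorted: 3, 5, 14, 16, 23, 26, 36, 36, 46, 48, 49, 53, 65, 71, 72, 73, 78, 85, 94
n = 19
Index = 20/100 * 18 = 3.6000
Lower = data[3] = 16, Upper = data[4] = 23
P20 = 16 + 0.6000*(7) = 20.2000

P20 = 20.2000


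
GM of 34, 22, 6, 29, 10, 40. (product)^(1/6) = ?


Product = 34 × 22 × 6 × 29 × 10 × 40 = 52060800
GM = 52060800^(1/6) = 19.3235

GM = 19.3235


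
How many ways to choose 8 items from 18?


C(18,8) = 18!/(8! × 10!)
= 6402373705728000/(40320 × 3628800)
= 43758

C(18,8) = 43758


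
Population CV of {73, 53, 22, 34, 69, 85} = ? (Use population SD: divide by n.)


Mean = 56.0000
SD = 22.1660
CV = (22.1660/56.0000)*100 = 39.5822%

CV = 39.5822%


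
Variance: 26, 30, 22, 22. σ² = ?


Mean = 25.0000
Squared deviations: 1.0000, 25.0000, 9.0000, 9.0000
Sum = 44.0000
Variance = 44.0000/4 = 11.0000

Variance = 11.0000


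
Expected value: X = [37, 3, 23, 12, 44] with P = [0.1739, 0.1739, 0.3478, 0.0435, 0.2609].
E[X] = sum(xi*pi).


E[X] = 37*0.1739 + 3*0.1739 + 23*0.3478 + 12*0.0435 + 44*0.2609
= 6.4343 + 0.5217 + 7.9994 + 0.5220 + 11.4796
= 26.9570

E[X] = 26.9570


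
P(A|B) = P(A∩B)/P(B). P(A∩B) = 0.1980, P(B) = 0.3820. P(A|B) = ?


P(A|B) = 0.1980/0.3820 = 0.5183

P(A|B) = 0.5183


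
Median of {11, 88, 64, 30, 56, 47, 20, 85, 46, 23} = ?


Sorted: 11, 20, 23, 30, 46, 47, 56, 64, 85, 88
n = 10 (even)
Middle values: 46 and 47
Median = (46+47)/2 = 46.5000

Median = 46.5000


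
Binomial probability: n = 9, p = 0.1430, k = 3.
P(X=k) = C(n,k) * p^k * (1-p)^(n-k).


C(9,3) = 84
p^3 = 0.002924
(1-p)^6 = 0.396173
P = 84 * 0.002924 * 0.396173 = 0.0973

P(X=3) = 0.0973


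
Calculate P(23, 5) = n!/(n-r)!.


P(23,5) = 23!/18!
= 25852016738884976640000/6402373705728000
= 4037880

P(23,5) = 4037880


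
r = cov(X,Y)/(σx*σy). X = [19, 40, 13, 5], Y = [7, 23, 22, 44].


Mean X = 19.2500, Mean Y = 24.0000
SD X = 12.968712, SD Y = 13.171940
Cov = -72.250000
r = -72.250000/(12.968712*13.171940) = -0.4230

r = -0.4230


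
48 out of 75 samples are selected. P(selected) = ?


P = 48/75 = 0.6400

P = 0.6400


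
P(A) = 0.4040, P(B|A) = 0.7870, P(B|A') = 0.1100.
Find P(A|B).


P(B) = P(B|A)*P(A) + P(B|A')*P(A')
= 0.7870*0.4040 + 0.1100*0.5960
= 0.317948 + 0.065560 = 0.383508
P(A|B) = 0.317948/0.383508 = 0.8291

P(A|B) = 0.8291


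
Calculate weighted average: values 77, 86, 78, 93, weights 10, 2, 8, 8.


Numerator = 77*10 + 86*2 + 78*8 + 93*8 = 2310
Denominator = 10 + 2 + 8 + 8 = 28
WM = 2310/28 = 82.5000

WM = 82.5000


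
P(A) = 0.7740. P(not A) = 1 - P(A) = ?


P(not A) = 1 - 0.7740 = 0.2260

P(not A) = 0.2260


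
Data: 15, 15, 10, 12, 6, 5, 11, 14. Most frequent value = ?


Frequencies: 5:1, 6:1, 10:1, 11:1, 12:1, 14:1, 15:2
Max frequency = 2
Mode = 15

Mode = 15


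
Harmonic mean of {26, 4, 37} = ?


Sum of reciprocals = 1/26 + 1/4 + 1/37 = 0.315489
HM = 3/0.315489 = 9.5091

HM = 9.5091


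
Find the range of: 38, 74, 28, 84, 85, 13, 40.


Max = 85, Min = 13
Range = 85 - 13 = 72

Range = 72


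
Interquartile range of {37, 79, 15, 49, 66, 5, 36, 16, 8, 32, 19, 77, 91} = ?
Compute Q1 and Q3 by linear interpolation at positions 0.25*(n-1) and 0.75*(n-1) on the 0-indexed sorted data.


Sorted: 5, 8, 15, 16, 19, 32, 36, 37, 49, 66, 77, 79, 91
Q1 (25th %ile) = 16.0000
Q3 (75th %ile) = 66.0000
IQR = 66.0000 - 16.0000 = 50.0000

IQR = 50.0000


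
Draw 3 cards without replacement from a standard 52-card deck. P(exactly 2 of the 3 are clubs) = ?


Hypergeometric: P(X=2) = C(13,2)·C(39,1) / C(52,3)
= 78 × 39 / 22100
= 3042/22100 = 0.1376

P = 0.1376


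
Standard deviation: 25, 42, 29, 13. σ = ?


Mean = 27.2500
Variance = 107.1875
SD = sqrt(107.1875) = 10.3531

SD = 10.3531


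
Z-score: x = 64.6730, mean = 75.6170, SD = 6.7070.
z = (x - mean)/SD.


z = (64.6730 - 75.6170)/6.7070
= -10.9440/6.7070
= -1.6317

z = -1.6317


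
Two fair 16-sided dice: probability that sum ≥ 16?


Total outcomes = 16×16 = 256
Favorable (sum ≥ 16): 151
P = 151/256 = 0.5898

P = 0.5898


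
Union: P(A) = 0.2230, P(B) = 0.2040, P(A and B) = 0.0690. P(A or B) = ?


P(A∪B) = 0.2230 + 0.2040 - 0.0690
= 0.4270 - 0.0690
= 0.3580

P(A∪B) = 0.3580


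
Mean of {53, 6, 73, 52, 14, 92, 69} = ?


Sum = 53 + 6 + 73 + 52 + 14 + 92 + 69 = 359
n = 7
Mean = 359/7 = 51.2857

Mean = 51.2857


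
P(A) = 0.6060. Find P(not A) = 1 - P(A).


P(not A) = 1 - 0.6060 = 0.3940

P(not A) = 0.3940


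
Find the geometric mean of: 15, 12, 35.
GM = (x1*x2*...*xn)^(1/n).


Product = 15 × 12 × 35 = 6300
GM = 6300^(1/3) = 18.4691

GM = 18.4691


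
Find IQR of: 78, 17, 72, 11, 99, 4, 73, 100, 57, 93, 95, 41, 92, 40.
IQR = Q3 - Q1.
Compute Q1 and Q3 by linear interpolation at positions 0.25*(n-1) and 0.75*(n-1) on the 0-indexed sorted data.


Sorted: 4, 11, 17, 40, 41, 57, 72, 73, 78, 92, 93, 95, 99, 100
Q1 (25th %ile) = 40.2500
Q3 (75th %ile) = 92.7500
IQR = 92.7500 - 40.2500 = 52.5000

IQR = 52.5000


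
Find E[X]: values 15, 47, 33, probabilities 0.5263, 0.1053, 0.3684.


E[X] = 15*0.5263 + 47*0.1053 + 33*0.3684
= 7.8945 + 4.9491 + 12.1572
= 25.0008

E[X] = 25.0008


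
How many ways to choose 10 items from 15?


C(15,10) = 15!/(10! × 5!)
= 1307674368000/(3628800 × 120)
= 3003

C(15,10) = 3003


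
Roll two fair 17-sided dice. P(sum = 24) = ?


Total outcomes = 17×17 = 289
Favorable (sum = 24): 11
P = 11/289 = 0.0381

P = 0.0381


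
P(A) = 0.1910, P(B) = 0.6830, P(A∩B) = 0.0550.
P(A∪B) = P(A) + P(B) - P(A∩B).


P(A∪B) = 0.1910 + 0.6830 - 0.0550
= 0.8740 - 0.0550
= 0.8190

P(A∪B) = 0.8190


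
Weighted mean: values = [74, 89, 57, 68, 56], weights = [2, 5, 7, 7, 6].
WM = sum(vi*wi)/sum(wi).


Numerator = 74*2 + 89*5 + 57*7 + 68*7 + 56*6 = 1804
Denominator = 2 + 5 + 7 + 7 + 6 = 27
WM = 1804/27 = 66.8148

WM = 66.8148


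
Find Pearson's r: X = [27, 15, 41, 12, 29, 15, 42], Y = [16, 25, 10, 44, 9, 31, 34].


Mean X = 25.8571, Mean Y = 24.1429
SD X = 11.519283, SD Y = 12.158813
Cov = -67.265306
r = -67.265306/(11.519283*12.158813) = -0.4803

r = -0.4803


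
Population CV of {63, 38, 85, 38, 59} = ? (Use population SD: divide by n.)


Mean = 56.6000
SD = 17.5795
CV = (17.5795/56.6000)*100 = 31.0592%

CV = 31.0592%


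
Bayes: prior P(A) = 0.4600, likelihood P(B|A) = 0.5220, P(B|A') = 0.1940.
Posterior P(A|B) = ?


P(B) = P(B|A)*P(A) + P(B|A')*P(A')
= 0.5220*0.4600 + 0.1940*0.5400
= 0.240120 + 0.104760 = 0.344880
P(A|B) = 0.240120/0.344880 = 0.6962

P(A|B) = 0.6962


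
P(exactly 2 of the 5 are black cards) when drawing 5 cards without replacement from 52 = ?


Hypergeometric: P(X=2) = C(26,2)·C(26,3) / C(52,5)
= 325 × 2600 / 2598960
= 845000/2598960 = 0.3251

P = 0.3251


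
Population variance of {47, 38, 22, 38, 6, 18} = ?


Mean = 28.1667
Squared deviations: 354.6944, 96.6944, 38.0278, 96.6944, 491.3611, 103.3611
Sum = 1180.8333
Variance = 1180.8333/6 = 196.8056

Variance = 196.8056


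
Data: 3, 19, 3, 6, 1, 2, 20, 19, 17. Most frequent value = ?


Frequencies: 1:1, 2:1, 3:2, 6:1, 17:1, 19:2, 20:1
Max frequency = 2
Mode = 3, 19

Mode = 3, 19


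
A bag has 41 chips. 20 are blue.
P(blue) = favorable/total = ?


P = 20/41 = 0.4878

P = 0.4878


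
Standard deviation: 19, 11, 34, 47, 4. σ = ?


Mean = 23.0000
Variance = 243.6000
SD = sqrt(243.6000) = 15.6077

SD = 15.6077


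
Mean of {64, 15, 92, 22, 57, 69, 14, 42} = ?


Sum = 64 + 15 + 92 + 22 + 57 + 69 + 14 + 42 = 375
n = 8
Mean = 375/8 = 46.8750

Mean = 46.8750


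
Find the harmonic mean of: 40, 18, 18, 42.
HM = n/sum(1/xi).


Sum of reciprocals = 1/40 + 1/18 + 1/18 + 1/42 = 0.159921
HM = 4/0.159921 = 25.0124

HM = 25.0124


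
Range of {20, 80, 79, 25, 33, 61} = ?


Max = 80, Min = 20
Range = 80 - 20 = 60

Range = 60


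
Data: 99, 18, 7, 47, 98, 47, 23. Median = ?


Sorted: 7, 18, 23, 47, 47, 98, 99
n = 7 (odd)
Middle value = 47

Median = 47


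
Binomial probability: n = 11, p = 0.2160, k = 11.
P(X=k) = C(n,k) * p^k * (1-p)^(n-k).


C(11,11) = 1
p^11 = 4.775197e-08
(1-p)^0 = 1.000000
P = 1 * 4.775197e-08 * 1.000000 = 4.7752e-08

P(X=11) = 4.7752e-08


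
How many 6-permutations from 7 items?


P(7,6) = 7!/1!
= 5040/1
= 5040

P(7,6) = 5040


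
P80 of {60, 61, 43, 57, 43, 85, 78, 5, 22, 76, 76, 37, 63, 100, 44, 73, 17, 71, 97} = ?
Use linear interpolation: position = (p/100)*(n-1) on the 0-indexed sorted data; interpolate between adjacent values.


Sorted: 5, 17, 22, 37, 43, 43, 44, 57, 60, 61, 63, 71, 73, 76, 76, 78, 85, 97, 100
n = 19
Index = 80/100 * 18 = 14.4000
Lower = data[14] = 76, Upper = data[15] = 78
P80 = 76 + 0.4000*(2) = 76.8000

P80 = 76.8000


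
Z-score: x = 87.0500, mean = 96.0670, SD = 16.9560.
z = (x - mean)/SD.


z = (87.0500 - 96.0670)/16.9560
= -9.0170/16.9560
= -0.5318

z = -0.5318


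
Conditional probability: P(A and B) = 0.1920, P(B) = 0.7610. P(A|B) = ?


P(A|B) = 0.1920/0.7610 = 0.2523

P(A|B) = 0.2523


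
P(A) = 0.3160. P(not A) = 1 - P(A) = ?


P(not A) = 1 - 0.3160 = 0.6840

P(not A) = 0.6840


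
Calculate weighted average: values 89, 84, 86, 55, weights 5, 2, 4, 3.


Numerator = 89*5 + 84*2 + 86*4 + 55*3 = 1122
Denominator = 5 + 2 + 4 + 3 = 14
WM = 1122/14 = 80.1429

WM = 80.1429


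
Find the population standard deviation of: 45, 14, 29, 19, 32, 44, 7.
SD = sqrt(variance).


Mean = 27.1429
Variance = 182.1224
SD = sqrt(182.1224) = 13.4953

SD = 13.4953


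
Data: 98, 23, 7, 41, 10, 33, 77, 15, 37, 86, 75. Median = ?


Sorted: 7, 10, 15, 23, 33, 37, 41, 75, 77, 86, 98
n = 11 (odd)
Middle value = 37

Median = 37


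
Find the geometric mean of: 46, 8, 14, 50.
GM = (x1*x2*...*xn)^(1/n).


Product = 46 × 8 × 14 × 50 = 257600
GM = 257600^(1/4) = 22.5287

GM = 22.5287


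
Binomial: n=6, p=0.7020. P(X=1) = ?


C(6,1) = 6
p^1 = 0.702000
(1-p)^5 = 0.002350
P = 6 * 0.702000 * 0.002350 = 0.0099

P(X=1) = 0.0099


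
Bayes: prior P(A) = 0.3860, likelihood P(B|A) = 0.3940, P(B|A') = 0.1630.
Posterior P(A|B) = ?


P(B) = P(B|A)*P(A) + P(B|A')*P(A')
= 0.3940*0.3860 + 0.1630*0.6140
= 0.152084 + 0.100082 = 0.252166
P(A|B) = 0.152084/0.252166 = 0.6031

P(A|B) = 0.6031


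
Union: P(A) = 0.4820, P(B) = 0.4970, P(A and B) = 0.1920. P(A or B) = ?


P(A∪B) = 0.4820 + 0.4970 - 0.1920
= 0.9790 - 0.1920
= 0.7870

P(A∪B) = 0.7870


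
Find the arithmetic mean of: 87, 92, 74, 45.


Sum = 87 + 92 + 74 + 45 = 298
n = 4
Mean = 298/4 = 74.5000

Mean = 74.5000


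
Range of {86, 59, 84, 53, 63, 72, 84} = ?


Max = 86, Min = 53
Range = 86 - 53 = 33

Range = 33


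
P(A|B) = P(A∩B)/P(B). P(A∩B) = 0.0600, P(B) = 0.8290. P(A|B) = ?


P(A|B) = 0.0600/0.8290 = 0.0724

P(A|B) = 0.0724


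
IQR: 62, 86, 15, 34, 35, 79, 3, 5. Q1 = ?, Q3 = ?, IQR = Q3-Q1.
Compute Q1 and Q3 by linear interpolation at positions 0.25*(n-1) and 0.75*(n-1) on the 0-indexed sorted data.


Sorted: 3, 5, 15, 34, 35, 62, 79, 86
Q1 (25th %ile) = 12.5000
Q3 (75th %ile) = 66.2500
IQR = 66.2500 - 12.5000 = 53.7500

IQR = 53.7500


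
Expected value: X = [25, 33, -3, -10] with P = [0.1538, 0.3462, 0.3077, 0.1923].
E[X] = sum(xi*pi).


E[X] = 25*0.1538 + 33*0.3462 - 3*0.3077 - 10*0.1923
= 3.8450 + 11.4246 - 0.9231 - 1.9230
= 12.4235

E[X] = 12.4235


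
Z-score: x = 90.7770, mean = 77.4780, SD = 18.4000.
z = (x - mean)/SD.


z = (90.7770 - 77.4780)/18.4000
= 13.2990/18.4000
= 0.7228

z = 0.7228


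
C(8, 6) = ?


C(8,6) = 8!/(6! × 2!)
= 40320/(720 × 2)
= 28

C(8,6) = 28


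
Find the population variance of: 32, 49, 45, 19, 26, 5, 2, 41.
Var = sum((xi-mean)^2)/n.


Mean = 27.3750
Squared deviations: 21.3906, 467.6406, 310.6406, 70.1406, 1.8906, 500.6406, 643.8906, 185.6406
Sum = 2201.8750
Variance = 2201.8750/8 = 275.2344

Variance = 275.2344


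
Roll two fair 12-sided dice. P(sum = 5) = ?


Total outcomes = 12×12 = 144
Favorable (sum = 5): 4
P = 4/144 = 0.0278

P = 0.0278


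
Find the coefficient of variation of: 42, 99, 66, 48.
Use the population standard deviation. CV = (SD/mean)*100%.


Mean = 63.7500
SD = 22.1853
CV = (22.1853/63.7500)*100 = 34.8005%

CV = 34.8005%


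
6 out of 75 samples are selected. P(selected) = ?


P = 6/75 = 0.0800

P = 0.0800


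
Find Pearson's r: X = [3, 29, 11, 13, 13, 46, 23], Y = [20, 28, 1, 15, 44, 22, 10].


Mean X = 19.7143, Mean Y = 20.0000
SD X = 13.274189, SD Y = 12.705454
Cov = 18.857143
r = 18.857143/(13.274189*12.705454) = 0.1118

r = 0.1118


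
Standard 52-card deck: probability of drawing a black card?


26 black cards in 52 cards
P = 26/52 = 0.5000

P = 0.5000


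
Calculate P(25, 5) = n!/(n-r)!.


P(25,5) = 25!/20!
= 15511210043330985984000000/2432902008176640000
= 6375600

P(25,5) = 6375600


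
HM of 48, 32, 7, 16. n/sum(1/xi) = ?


Sum of reciprocals = 1/48 + 1/32 + 1/7 + 1/16 = 0.257440
HM = 4/0.257440 = 15.5376

HM = 15.5376


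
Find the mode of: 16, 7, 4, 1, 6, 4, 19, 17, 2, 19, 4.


Frequencies: 1:1, 2:1, 4:3, 6:1, 7:1, 16:1, 17:1, 19:2
Max frequency = 3
Mode = 4

Mode = 4


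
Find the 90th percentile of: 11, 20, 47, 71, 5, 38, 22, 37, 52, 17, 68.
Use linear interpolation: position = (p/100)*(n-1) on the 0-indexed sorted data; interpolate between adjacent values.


Sorted: 5, 11, 17, 20, 22, 37, 38, 47, 52, 68, 71
n = 11
Index = 90/100 * 10 = 9.0000
Lower = data[9] = 68, Upper = data[10] = 71
P90 = 68 + 0*(3) = 68.0000

P90 = 68.0000


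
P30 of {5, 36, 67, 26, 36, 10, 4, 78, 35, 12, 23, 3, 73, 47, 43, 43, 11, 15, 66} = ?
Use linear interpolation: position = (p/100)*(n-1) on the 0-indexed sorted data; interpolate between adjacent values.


Sorted: 3, 4, 5, 10, 11, 12, 15, 23, 26, 35, 36, 36, 43, 43, 47, 66, 67, 73, 78
n = 19
Index = 30/100 * 18 = 5.4000
Lower = data[5] = 12, Upper = data[6] = 15
P30 = 12 + 0.4000*(3) = 13.2000

P30 = 13.2000


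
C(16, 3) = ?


C(16,3) = 16!/(3! × 13!)
= 20922789888000/(6 × 6227020800)
= 560

C(16,3) = 560


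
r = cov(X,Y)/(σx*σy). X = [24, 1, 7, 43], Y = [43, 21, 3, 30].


Mean X = 18.7500, Mean Y = 24.2500
SD X = 16.345871, SD Y = 14.549485
Cov = 136.312500
r = 136.312500/(16.345871*14.549485) = 0.5732

r = 0.5732


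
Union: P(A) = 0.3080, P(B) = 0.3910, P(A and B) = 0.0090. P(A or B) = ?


P(A∪B) = 0.3080 + 0.3910 - 0.0090
= 0.6990 - 0.0090
= 0.6900

P(A∪B) = 0.6900


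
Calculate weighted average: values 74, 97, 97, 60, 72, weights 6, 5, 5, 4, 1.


Numerator = 74*6 + 97*5 + 97*5 + 60*4 + 72*1 = 1726
Denominator = 6 + 5 + 5 + 4 + 1 = 21
WM = 1726/21 = 82.1905

WM = 82.1905


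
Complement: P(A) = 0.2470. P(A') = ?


P(not A) = 1 - 0.2470 = 0.7530

P(not A) = 0.7530


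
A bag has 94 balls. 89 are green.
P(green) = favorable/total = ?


P = 89/94 = 0.9468

P = 0.9468


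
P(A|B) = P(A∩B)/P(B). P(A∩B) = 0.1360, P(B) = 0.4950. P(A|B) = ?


P(A|B) = 0.1360/0.4950 = 0.2747

P(A|B) = 0.2747


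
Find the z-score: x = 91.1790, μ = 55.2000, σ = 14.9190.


z = (91.1790 - 55.2000)/14.9190
= 35.9790/14.9190
= 2.4116

z = 2.4116


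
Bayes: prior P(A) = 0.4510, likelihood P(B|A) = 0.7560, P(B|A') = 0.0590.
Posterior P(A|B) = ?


P(B) = P(B|A)*P(A) + P(B|A')*P(A')
= 0.7560*0.4510 + 0.0590*0.5490
= 0.340956 + 0.032391 = 0.373347
P(A|B) = 0.340956/0.373347 = 0.9132

P(A|B) = 0.9132


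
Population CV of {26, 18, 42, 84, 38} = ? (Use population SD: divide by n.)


Mean = 41.6000
SD = 22.8526
CV = (22.8526/41.6000)*100 = 54.9341%

CV = 54.9341%


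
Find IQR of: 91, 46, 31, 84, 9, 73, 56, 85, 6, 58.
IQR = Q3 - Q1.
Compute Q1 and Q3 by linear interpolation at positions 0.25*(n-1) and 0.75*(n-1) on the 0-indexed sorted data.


Sorted: 6, 9, 31, 46, 56, 58, 73, 84, 85, 91
Q1 (25th %ile) = 34.7500
Q3 (75th %ile) = 81.2500
IQR = 81.2500 - 34.7500 = 46.5000

IQR = 46.5000


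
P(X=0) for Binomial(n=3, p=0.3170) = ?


C(3,0) = 1
p^0 = 1.000000
(1-p)^3 = 0.318612
P = 1 * 1.000000 * 0.318612 = 0.3186

P(X=0) = 0.3186


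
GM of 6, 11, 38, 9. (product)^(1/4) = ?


Product = 6 × 11 × 38 × 9 = 22572
GM = 22572^(1/4) = 12.2572

GM = 12.2572


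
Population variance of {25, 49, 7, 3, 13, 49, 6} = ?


Mean = 21.7143
Squared deviations: 10.7959, 744.5102, 216.5102, 350.2245, 75.9388, 744.5102, 246.9388
Sum = 2389.4286
Variance = 2389.4286/7 = 341.3469

Variance = 341.3469


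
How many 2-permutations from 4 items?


P(4,2) = 4!/2!
= 24/2
= 12

P(4,2) = 12


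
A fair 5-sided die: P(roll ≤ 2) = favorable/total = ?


Favorable outcomes (roll ≤ 2): 2
Total outcomes = 5
P = 2/5 = 0.4000

P = 0.4000


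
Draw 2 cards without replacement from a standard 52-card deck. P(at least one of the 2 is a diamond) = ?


P(at least one) = 1 - P(none)
P(none) = (39/52) × (38/51) = 0.558824
P(at least one) = 1 - 0.558824 = 0.4412

P = 0.4412


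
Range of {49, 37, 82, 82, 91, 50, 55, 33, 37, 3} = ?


Max = 91, Min = 3
Range = 91 - 3 = 88

Range = 88


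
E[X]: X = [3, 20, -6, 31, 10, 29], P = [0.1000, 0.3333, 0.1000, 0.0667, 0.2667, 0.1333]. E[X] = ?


E[X] = 3*0.1000 + 20*0.3333 - 6*0.1000 + 31*0.0667 + 10*0.2667 + 29*0.1333
= 0.3000 + 6.6660 - 0.6000 + 2.0677 + 2.6670 + 3.8657
= 14.9664

E[X] = 14.9664


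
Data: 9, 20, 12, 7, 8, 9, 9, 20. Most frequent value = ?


Frequencies: 7:1, 8:1, 9:3, 12:1, 20:2
Max frequency = 3
Mode = 9

Mode = 9


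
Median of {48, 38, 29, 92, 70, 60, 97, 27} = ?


Sorted: 27, 29, 38, 48, 60, 70, 92, 97
n = 8 (even)
Middle values: 48 and 60
Median = (48+60)/2 = 54.0000

Median = 54.0000


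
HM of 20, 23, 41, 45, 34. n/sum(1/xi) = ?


Sum of reciprocals = 1/20 + 1/23 + 1/41 + 1/45 + 1/34 = 0.169502
HM = 5/0.169502 = 29.4981

HM = 29.4981


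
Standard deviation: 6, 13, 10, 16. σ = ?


Mean = 11.2500
Variance = 13.6875
SD = sqrt(13.6875) = 3.6997

SD = 3.6997


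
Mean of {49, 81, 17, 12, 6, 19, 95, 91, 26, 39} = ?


Sum = 49 + 81 + 17 + 12 + 6 + 19 + 95 + 91 + 26 + 39 = 435
n = 10
Mean = 435/10 = 43.5000

Mean = 43.5000


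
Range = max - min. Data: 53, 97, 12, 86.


Max = 97, Min = 12
Range = 97 - 12 = 85

Range = 85


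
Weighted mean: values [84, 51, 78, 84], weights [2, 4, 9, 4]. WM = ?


Numerator = 84*2 + 51*4 + 78*9 + 84*4 = 1410
Denominator = 2 + 4 + 9 + 4 = 19
WM = 1410/19 = 74.2105

WM = 74.2105


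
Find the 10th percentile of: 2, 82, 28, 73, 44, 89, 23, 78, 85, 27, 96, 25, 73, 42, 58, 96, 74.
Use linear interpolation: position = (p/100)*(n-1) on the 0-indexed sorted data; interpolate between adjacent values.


Sorted: 2, 23, 25, 27, 28, 42, 44, 58, 73, 73, 74, 78, 82, 85, 89, 96, 96
n = 17
Index = 10/100 * 16 = 1.6000
Lower = data[1] = 23, Upper = data[2] = 25
P10 = 23 + 0.6000*(2) = 24.2000

P10 = 24.2000


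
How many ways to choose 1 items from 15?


C(15,1) = 15!/(1! × 14!)
= 1307674368000/(1 × 87178291200)
= 15

C(15,1) = 15


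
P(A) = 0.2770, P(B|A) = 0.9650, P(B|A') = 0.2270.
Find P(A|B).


P(B) = P(B|A)*P(A) + P(B|A')*P(A')
= 0.9650*0.2770 + 0.2270*0.7230
= 0.267305 + 0.164121 = 0.431426
P(A|B) = 0.267305/0.431426 = 0.6196

P(A|B) = 0.6196


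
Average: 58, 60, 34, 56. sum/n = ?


Sum = 58 + 60 + 34 + 56 = 208
n = 4
Mean = 208/4 = 52.0000

Mean = 52.0000


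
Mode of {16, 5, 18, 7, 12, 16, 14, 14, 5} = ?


Frequencies: 5:2, 7:1, 12:1, 14:2, 16:2, 18:1
Max frequency = 2
Mode = 5, 14, 16

Mode = 5, 14, 16


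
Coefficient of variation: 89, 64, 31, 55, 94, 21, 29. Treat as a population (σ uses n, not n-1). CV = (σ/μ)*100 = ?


Mean = 54.7143
SD = 27.1647
CV = (27.1647/54.7143)*100 = 49.6482%

CV = 49.6482%


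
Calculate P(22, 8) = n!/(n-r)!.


P(22,8) = 22!/14!
= 1124000727777607680000/87178291200
= 12893126400

P(22,8) = 12893126400


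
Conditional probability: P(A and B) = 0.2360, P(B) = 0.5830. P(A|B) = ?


P(A|B) = 0.2360/0.5830 = 0.4048

P(A|B) = 0.4048


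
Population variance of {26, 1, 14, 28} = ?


Mean = 17.2500
Squared deviations: 76.5625, 264.0625, 10.5625, 115.5625
Sum = 466.7500
Variance = 466.7500/4 = 116.6875

Variance = 116.6875


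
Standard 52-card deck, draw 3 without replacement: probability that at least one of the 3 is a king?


P(at least one) = 1 - P(none)
P(none) = (48/52) × (47/51) × (46/50) = 0.782624
P(at least one) = 1 - 0.782624 = 0.2174

P = 0.2174


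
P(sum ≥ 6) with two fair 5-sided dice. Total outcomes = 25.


Total outcomes = 5×5 = 25
Favorable (sum ≥ 6): 15
P = 15/25 = 0.6000

P = 0.6000


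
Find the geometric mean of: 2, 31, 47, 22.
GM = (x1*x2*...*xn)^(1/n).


Product = 2 × 31 × 47 × 22 = 64108
GM = 64108^(1/4) = 15.9121

GM = 15.9121


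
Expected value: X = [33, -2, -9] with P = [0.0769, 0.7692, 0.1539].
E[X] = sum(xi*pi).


E[X] = 33*0.0769 - 2*0.7692 - 9*0.1539
= 2.5377 - 1.5384 - 1.3851
= -0.3858

E[X] = -0.3858


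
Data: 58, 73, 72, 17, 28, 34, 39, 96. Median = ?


Sorted: 17, 28, 34, 39, 58, 72, 73, 96
n = 8 (even)
Middle values: 39 and 58
Median = (39+58)/2 = 48.5000

Median = 48.5000


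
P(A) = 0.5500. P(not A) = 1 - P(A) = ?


P(not A) = 1 - 0.5500 = 0.4500

P(not A) = 0.4500


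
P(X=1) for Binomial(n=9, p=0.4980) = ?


C(9,1) = 9
p^1 = 0.498000
(1-p)^8 = 0.004033
P = 9 * 0.498000 * 0.004033 = 0.0181

P(X=1) = 0.0181


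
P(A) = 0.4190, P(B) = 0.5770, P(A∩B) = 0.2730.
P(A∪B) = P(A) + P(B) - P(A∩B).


P(A∪B) = 0.4190 + 0.5770 - 0.2730
= 0.9960 - 0.2730
= 0.7230

P(A∪B) = 0.7230


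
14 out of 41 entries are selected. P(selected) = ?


P = 14/41 = 0.3415

P = 0.3415


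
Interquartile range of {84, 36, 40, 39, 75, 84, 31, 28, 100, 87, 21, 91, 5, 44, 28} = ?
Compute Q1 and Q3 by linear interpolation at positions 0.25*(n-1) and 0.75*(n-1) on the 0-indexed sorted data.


Sorted: 5, 21, 28, 28, 31, 36, 39, 40, 44, 75, 84, 84, 87, 91, 100
Q1 (25th %ile) = 29.5000
Q3 (75th %ile) = 84.0000
IQR = 84.0000 - 29.5000 = 54.5000

IQR = 54.5000


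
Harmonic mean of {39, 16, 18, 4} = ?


Sum of reciprocals = 1/39 + 1/16 + 1/18 + 1/4 = 0.393697
HM = 4/0.393697 = 10.1601

HM = 10.1601


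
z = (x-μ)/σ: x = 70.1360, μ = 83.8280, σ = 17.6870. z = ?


z = (70.1360 - 83.8280)/17.6870
= -13.6920/17.6870
= -0.7741

z = -0.7741


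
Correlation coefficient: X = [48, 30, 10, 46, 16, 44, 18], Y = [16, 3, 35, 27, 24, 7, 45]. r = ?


Mean X = 30.2857, Mean Y = 22.4286
SD X = 14.713592, SD Y = 13.875540
Cov = -114.693878
r = -114.693878/(14.713592*13.875540) = -0.5618

r = -0.5618


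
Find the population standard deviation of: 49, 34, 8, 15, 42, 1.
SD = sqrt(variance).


Mean = 24.8333
Variance = 318.4722
SD = sqrt(318.4722) = 17.8458

SD = 17.8458


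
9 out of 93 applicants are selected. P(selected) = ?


P = 9/93 = 0.0968

P = 0.0968


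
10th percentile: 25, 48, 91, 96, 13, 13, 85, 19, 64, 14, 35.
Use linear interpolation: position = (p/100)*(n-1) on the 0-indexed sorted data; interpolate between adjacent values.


Sorted: 13, 13, 14, 19, 25, 35, 48, 64, 85, 91, 96
n = 11
Index = 10/100 * 10 = 1.0000
Lower = data[1] = 13, Upper = data[2] = 14
P10 = 13 + 0*(1) = 13.0000

P10 = 13.0000


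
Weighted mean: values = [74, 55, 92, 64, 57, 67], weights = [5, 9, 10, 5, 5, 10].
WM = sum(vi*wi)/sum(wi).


Numerator = 74*5 + 55*9 + 92*10 + 64*5 + 57*5 + 67*10 = 3060
Denominator = 5 + 9 + 10 + 5 + 5 + 10 = 44
WM = 3060/44 = 69.5455

WM = 69.5455


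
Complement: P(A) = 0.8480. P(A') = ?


P(not A) = 1 - 0.8480 = 0.1520

P(not A) = 0.1520


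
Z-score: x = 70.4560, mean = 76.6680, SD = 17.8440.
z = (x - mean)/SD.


z = (70.4560 - 76.6680)/17.8440
= -6.2120/17.8440
= -0.3481

z = -0.3481


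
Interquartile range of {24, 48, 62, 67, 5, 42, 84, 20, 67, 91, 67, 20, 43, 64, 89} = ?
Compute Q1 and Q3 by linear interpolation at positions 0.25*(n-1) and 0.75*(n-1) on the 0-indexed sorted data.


Sorted: 5, 20, 20, 24, 42, 43, 48, 62, 64, 67, 67, 67, 84, 89, 91
Q1 (25th %ile) = 33.0000
Q3 (75th %ile) = 67.0000
IQR = 67.0000 - 33.0000 = 34.0000

IQR = 34.0000


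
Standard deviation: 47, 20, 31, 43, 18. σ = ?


Mean = 31.8000
Variance = 137.3600
SD = sqrt(137.3600) = 11.7201

SD = 11.7201


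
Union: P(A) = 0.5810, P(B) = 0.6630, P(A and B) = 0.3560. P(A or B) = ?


P(A∪B) = 0.5810 + 0.6630 - 0.3560
= 1.2440 - 0.3560
= 0.8880

P(A∪B) = 0.8880
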